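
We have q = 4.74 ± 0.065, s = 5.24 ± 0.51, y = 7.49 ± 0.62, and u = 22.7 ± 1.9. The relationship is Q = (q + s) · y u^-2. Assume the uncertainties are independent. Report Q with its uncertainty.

0.145 ± 0.0281

Let w = q + s = 9.98. δw = √(δq² + δs²) = √(0.00423 + 0.260) = 0.514, so δw/w = 0.0515.
Q is then a monomial in w, y, u:
δQ/Q = √((δw/w)² + (1·δy/y)² + (-2·δu/u)²) = √(0.00265 + 0.00685 + 0.0280) = 0.194
Q = 0.145, so δQ = 0.194 × 0.145 = 0.0281.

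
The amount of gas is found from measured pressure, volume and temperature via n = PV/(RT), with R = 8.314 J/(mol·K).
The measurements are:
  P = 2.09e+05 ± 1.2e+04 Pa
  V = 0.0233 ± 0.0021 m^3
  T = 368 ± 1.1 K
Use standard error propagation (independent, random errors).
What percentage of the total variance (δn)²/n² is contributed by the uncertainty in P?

(δn/n)² = (1·δP/P)² + (1·δV/V)² + (-1·δT/T)²
  P term: (1×0.0574)² = 0.00330
  V term: (1×0.0901)² = 0.00812
  T term: (-1×0.00299)² = 8.93e-06
Total = 0.0114. Share from P = 0.00330/0.0114 = 0.288.

28.8%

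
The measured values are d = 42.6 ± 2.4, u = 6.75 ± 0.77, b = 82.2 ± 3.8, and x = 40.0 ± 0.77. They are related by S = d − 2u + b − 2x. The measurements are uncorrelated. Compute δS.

Absolute uncertainties add in quadrature for a linear combination:
  (δd)² = 5.76;  (2·δu)² = 2.37;  (δb)² = 14.4;  (2·δx)² = 2.37
δS = √(24.9) = 4.99

4.99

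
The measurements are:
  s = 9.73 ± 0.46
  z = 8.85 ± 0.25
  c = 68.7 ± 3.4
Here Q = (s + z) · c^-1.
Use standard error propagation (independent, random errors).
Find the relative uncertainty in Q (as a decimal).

Let u = s + z = 18.6. δu = √(δs² + δz²) = √(0.212 + 0.0625) = 0.524, so δu/u = 0.0282.
Q is then a monomial in u, c:
δQ/Q = √((δu/u)² + (-1·δc/c)²) = √(0.000794 + 0.00245) = 0.0570

0.0570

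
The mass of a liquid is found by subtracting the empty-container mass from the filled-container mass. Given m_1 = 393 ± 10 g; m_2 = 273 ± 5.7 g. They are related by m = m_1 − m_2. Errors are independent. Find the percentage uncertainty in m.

Each term contributes (cᵢ δxᵢ)² to (δm)²:
  (δm_1)² = 100;  (δm_2)² = 32.5
δm = √(132) = 11.5 g
m = 120 g, so δm/m = 11.5/120 = 0.0959.

9.59%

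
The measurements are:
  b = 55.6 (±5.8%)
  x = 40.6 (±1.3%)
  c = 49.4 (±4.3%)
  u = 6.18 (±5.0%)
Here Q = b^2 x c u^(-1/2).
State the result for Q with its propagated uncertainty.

Relative error in a monomial: (δQ/Q)² = Σ (nᵢ · δxᵢ/xᵢ)².
  (2·δb/b)² = (2×0.0580)² = 0.0135;  (1·δx/x)² = (1×0.0130)² = 0.000169;  (1·δc/c)² = (1×0.0430)² = 0.00185;  (−½·δu/u)² = (-0.5×0.0500)² = 0.000625
δQ/Q = √(0.0161) = 0.127
Q = 2.49e+06, so δQ = 0.127 × 2.49e+06 = 3.16e+05.

(2.49 ± 0.316) × 10^6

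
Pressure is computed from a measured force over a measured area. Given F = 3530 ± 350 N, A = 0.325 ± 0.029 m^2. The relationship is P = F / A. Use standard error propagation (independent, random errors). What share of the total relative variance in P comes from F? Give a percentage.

(δP/P)² = (1·δF/F)² + (-1·δA/A)²
  F term: (1×0.0992)² = 0.00983
  A term: (-1×0.0892)² = 0.00796
Total = 0.0178. Share from F = 0.00983/0.0178 = 0.553.

55.3%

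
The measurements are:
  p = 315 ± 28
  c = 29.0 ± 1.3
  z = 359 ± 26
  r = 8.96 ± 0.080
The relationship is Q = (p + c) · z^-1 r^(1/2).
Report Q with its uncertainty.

2.87 ± 0.313

Let u = p + c = 344. δu = √(δp² + δc²) = √(784 + 1.69) = 28.0, so δu/u = 0.0815.
Q is then a monomial in u, z, r:
δQ/Q = √((δu/u)² + (-1·δz/z)² + (½·δr/r)²) = √(0.00664 + 0.00525 + 1.99e-05) = 0.109
Q = 2.87, so δQ = 0.109 × 2.87 = 0.313.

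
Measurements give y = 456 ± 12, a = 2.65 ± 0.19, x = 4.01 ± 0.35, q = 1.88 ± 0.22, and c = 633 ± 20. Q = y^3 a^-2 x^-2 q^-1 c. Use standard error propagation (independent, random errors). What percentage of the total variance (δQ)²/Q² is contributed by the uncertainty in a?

(δQ/Q)² = (3·δy/y)² + (-2·δa/a)² + (-2·δx/x)² + (-1·δq/q)² + (1·δc/c)²
  y term: (3×0.0263)² = 0.00623
  a term: (-2×0.0717)² = 0.0206
  x term: (-2×0.0873)² = 0.0305
  q term: (-1×0.117)² = 0.0137
  c term: (1×0.0316)² = 0.000998
Total = 0.0720. Share from a = 0.0206/0.0720 = 0.286.

28.6%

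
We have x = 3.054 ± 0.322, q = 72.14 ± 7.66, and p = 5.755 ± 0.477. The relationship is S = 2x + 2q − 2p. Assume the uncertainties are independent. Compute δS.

15.4

Sums and differences: (δS)² = Σ (cᵢ δxᵢ)².
  (2·δx)² = 0.415;  (2·δq)² = 235;  (2·δp)² = 0.910
δS = √(236) = 15.4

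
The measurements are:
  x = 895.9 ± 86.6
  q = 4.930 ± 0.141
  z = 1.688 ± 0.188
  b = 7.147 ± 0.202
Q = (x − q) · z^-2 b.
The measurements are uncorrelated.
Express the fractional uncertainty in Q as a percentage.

24.5%

Let u = x − q = 891.0. δu = √(δx² + δq²) = √(7500 + 0.0199) = 86.6, so δu/u = 0.0972.
Q is then a monomial in u, z, b:
δQ/Q = √((δu/u)² + (-2·δz/z)² + (1·δb/b)²) = √(0.00945 + 0.0496 + 0.000799) = 0.245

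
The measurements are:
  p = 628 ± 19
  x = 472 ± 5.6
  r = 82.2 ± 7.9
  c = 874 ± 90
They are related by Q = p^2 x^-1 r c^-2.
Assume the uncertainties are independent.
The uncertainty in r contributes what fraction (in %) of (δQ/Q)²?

(δQ/Q)² = (2·δp/p)² + (-1·δx/x)² + (1·δr/r)² + (-2·δc/c)²
  p term: (2×0.0303)² = 0.00366
  x term: (-1×0.0119)² = 0.000141
  r term: (1×0.0961)² = 0.00924
  c term: (-2×0.103)² = 0.0424
Total = 0.0555. Share from r = 0.00924/0.0555 = 0.167.

16.7%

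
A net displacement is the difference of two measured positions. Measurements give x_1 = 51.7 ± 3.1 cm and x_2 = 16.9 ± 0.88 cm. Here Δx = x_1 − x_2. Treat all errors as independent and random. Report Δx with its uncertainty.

34.8 ± 3.22 cm

Each term contributes (cᵢ δxᵢ)² to (δΔx)²:
  (δx_1)² = 9.61;  (δx_2)² = 0.774
δΔx = √(10.4) = 3.22 cm
Δx = 34.8 cm.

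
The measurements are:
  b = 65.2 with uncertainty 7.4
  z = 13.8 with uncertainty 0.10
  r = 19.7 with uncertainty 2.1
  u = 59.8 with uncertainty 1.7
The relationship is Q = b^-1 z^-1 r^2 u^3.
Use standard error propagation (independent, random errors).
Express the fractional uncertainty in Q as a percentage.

Products/powers → add relative errors in quadrature, weighted by exponent:
  (-1·δb/b)² = (-1×0.113)² = 0.0129;  (-1·δz/z)² = (-1×0.00725)² = 5.25e-05;  (2·δr/r)² = (2×0.107)² = 0.0455;  (3·δu/u)² = (3×0.0284)² = 0.00727
δQ/Q = √(0.0657) = 0.256

25.6%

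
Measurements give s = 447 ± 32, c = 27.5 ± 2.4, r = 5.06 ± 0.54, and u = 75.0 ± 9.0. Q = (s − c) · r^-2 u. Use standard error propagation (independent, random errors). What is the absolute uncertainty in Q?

315

Let w = s − c = 420. δw = √(δs² + δc²) = √(1020 + 5.76) = 32.1, so δw/w = 0.0765.
Q is then a monomial in w, r, u:
δQ/Q = √((δw/w)² + (-2·δr/r)² + (1·δu/u)²) = √(0.00585 + 0.0456 + 0.0144) = 0.257
Q = 1230, so δQ = 0.257 × 1230 = 315.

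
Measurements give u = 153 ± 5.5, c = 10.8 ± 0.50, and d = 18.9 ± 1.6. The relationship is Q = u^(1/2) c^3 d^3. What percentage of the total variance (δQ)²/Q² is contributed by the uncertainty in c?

22.9%

(δQ/Q)² = (½·δu/u)² + (3·δc/c)² + (3·δd/d)²
  u term: (0.5×0.0359)² = 0.000323
  c term: (3×0.0463)² = 0.0193
  d term: (3×0.0847)² = 0.0645
Total = 0.0841. Share from c = 0.0193/0.0841 = 0.229.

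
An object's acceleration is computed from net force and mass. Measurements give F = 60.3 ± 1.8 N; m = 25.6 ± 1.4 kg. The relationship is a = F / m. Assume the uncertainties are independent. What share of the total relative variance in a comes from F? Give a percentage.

(δa/a)² = (1·δF/F)² + (-1·δm/m)²
  F term: (1×0.0299)² = 0.000891
  m term: (-1×0.0547)² = 0.00299
Total = 0.00388. Share from F = 0.000891/0.00388 = 0.230.

23.0%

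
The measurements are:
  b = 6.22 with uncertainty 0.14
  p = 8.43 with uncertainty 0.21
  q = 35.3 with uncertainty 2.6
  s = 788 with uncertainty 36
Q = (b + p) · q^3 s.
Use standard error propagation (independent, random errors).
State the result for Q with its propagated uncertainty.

(5.08 ± 1.15) × 10^8

Let u = b + p = 14.6. δu = √(δb² + δp²) = √(0.0196 + 0.0441) = 0.252, so δu/u = 0.0172.
Q is then a monomial in u, q, s:
δQ/Q = √((δu/u)² + (3·δq/q)² + (1·δs/s)²) = √(0.000297 + 0.0488 + 0.00209) = 0.226
Q = 5.08e+08, so δQ = 0.226 × 5.08e+08 = 1.15e+08.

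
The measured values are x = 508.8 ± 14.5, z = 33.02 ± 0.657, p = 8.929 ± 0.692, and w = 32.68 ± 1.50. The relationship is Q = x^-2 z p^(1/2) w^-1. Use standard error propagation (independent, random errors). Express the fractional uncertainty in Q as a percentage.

Each factor contributes (exponent × relative error)² to (δQ/Q)²:
  (-2·δx/x)² = (-2×0.0285)² = 0.00325;  (1·δz/z)² = (1×0.0199)² = 0.000396;  (½·δp/p)² = (0.5×0.0775)² = 0.00150;  (-1·δw/w)² = (-1×0.0459)² = 0.00211
δQ/Q = √(0.00725) = 0.0852

8.52%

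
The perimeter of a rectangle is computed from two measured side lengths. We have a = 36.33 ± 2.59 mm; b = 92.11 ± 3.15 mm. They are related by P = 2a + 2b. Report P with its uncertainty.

256.9 ± 8.16 mm

P is a linear combination, so absolute uncertainties add in quadrature:
  (2·δa)² = 26.8;  (2·δb)² = 39.7
δP = √(66.5) = 8.16 mm
P = 256.9 mm.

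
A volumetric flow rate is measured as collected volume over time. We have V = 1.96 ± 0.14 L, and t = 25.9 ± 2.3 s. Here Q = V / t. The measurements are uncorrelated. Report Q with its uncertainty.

0.0757 ± 0.00862 L/s

Each factor contributes (exponent × relative error)² to (δQ/Q)²:
  (1·δV/V)² = (1×0.0714)² = 0.00510;  (-1·δt/t)² = (-1×0.0888)² = 0.00789
δQ/Q = √(0.0130) = 0.114
Q = 0.0757 L/s, so δQ = 0.114 × 0.0757 = 0.00862 L/s.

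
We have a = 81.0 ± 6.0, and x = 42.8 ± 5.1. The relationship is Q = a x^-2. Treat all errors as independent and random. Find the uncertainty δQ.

Q is a product of powers, so relative uncertainties combine in quadrature:
  (1·δa/a)² = (1×0.0741)² = 0.00549;  (-2·δx/x)² = (-2×0.119)² = 0.0568
δQ/Q = √(0.0623) = 0.250
Q = 0.0442, so δQ = 0.250 × 0.0442 = 0.0110.

0.0110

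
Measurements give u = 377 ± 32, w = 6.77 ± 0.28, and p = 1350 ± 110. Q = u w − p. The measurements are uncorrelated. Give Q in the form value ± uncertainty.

Let h = u·w = 2550. δh/h = √((1·δu/u)² + (1·δw/w)²) = √(0.00720 + 0.00171) = 0.0944, so δh = 241.
Q = h − p: δQ = √(δh² + δp²) = √(58100 + 12100) = 265
Q = 1200.

1200 ± 265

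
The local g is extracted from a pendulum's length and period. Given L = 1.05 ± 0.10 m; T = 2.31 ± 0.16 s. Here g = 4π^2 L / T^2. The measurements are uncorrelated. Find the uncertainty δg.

g is a product of powers, so relative uncertainties combine in quadrature:
  (1·δL/L)² = (1×0.0952)² = 0.00907;  (-2·δT/T)² = (-2×0.0693)² = 0.0192
δg/g = √(0.0283) = 0.168
g = 7.77 m/s^2, so δg = 0.168 × 7.77 = 1.31 m/s^2.

1.31 m/s^2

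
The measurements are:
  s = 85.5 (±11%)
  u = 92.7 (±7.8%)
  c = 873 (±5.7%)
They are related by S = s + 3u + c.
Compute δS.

55.1

For a sum/difference, combine absolute errors in quadrature:
  (δs)² = 88.5;  (3·δu)² = 471;  (δc)² = 2480
δS = √(3040) = 55.1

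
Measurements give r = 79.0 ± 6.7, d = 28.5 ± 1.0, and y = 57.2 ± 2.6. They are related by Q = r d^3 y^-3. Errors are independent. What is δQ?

Relative error in a monomial: (δQ/Q)² = Σ (nᵢ · δxᵢ/xᵢ)².
  (1·δr/r)² = (1×0.0848)² = 0.00719;  (3·δd/d)² = (3×0.0351)² = 0.0111;  (-3·δy/y)² = (-3×0.0455)² = 0.0186
δQ/Q = √(0.0369) = 0.192
Q = 9.77, so δQ = 0.192 × 9.77 = 1.88.

1.88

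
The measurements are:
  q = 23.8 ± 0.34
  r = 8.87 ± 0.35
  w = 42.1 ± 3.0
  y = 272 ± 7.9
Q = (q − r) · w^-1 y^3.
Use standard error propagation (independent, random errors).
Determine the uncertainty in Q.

Let u = q − r = 14.9. δu = √(δq² + δr²) = √(0.116 + 0.122) = 0.488, so δu/u = 0.0327.
Q is then a monomial in u, w, y:
δQ/Q = √((δu/u)² + (-1·δw/w)² + (3·δy/y)²) = √(0.00107 + 0.00508 + 0.00759) = 0.117
Q = 7.14e+06, so δQ = 0.117 × 7.14e+06 = 8.36e+05.

8.36e+05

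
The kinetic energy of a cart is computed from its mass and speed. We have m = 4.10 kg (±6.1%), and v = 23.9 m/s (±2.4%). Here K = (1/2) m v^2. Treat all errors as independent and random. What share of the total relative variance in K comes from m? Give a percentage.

(δK/K)² = (1·δm/m)² + (2·δv/v)²
  m term: (1×0.0610)² = 0.00372
  v term: (2×0.0240)² = 0.00230
Total = 0.00603. Share from m = 0.00372/0.00603 = 0.618.

61.8%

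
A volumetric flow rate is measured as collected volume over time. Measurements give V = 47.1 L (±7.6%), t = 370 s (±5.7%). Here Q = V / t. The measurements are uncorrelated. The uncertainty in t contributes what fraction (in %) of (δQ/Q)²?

(δQ/Q)² = (1·δV/V)² + (-1·δt/t)²
  V term: (1×0.0760)² = 0.00578
  t term: (-1×0.0570)² = 0.00325
Total = 0.00903. Share from t = 0.00325/0.00903 = 0.360.

36.0%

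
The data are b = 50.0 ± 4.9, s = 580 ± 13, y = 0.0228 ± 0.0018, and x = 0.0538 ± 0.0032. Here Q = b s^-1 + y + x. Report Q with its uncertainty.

0.163 ± 0.00941

Let p = b·s^-1 = 0.0862. δp/p = √((1·δb/b)² + (-1·δs/s)²) = √(0.00960 + 0.000502) = 0.101, so δp = 0.00867.
Q = p + y + x: δQ = √(δp² + δy² + δx²) = √(7.51e-05 + 3.24e-06 + 1.02e-05) = 0.00941
Q = 0.163.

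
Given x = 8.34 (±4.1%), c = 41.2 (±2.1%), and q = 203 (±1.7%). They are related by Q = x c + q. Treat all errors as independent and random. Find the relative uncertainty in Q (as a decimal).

0.0296

Let p = x·c = 344. δp/p = √((1·δx/x)² + (1·δc/c)²) = √(0.00168 + 0.000441) = 0.0461, so δp = 15.8.
Q = p + q: δQ = √(δp² + δq²) = √(251 + 11.9) = 16.2
Q = 547, so δQ/Q = 16.2/547 = 0.0296.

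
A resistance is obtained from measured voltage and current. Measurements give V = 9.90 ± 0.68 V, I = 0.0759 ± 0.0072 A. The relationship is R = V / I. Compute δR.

Since R is a product/quotient, work with relative uncertainties:
  (1·δV/V)² = (1×0.0687)² = 0.00472;  (-1·δI/I)² = (-1×0.0949)² = 0.00900
δR/R = √(0.0137) = 0.117
R = 130 Ω, so δR = 0.117 × 130 = 15.3 Ω.

15.3 Ω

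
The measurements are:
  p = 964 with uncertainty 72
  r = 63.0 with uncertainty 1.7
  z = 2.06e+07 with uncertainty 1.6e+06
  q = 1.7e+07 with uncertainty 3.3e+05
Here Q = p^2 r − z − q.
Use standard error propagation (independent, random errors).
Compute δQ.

Let w = p^2·r = 5.85e+07. δw/w = √((2·δp/p)² + (1·δr/r)²) = √(0.0223 + 0.000728) = 0.152, so δw = 8.89e+06.
Q = w − z − q: δQ = √(δw² + δz² + δq²) = √(7.9e+13 + 2.56e+12 + 1.09e+11) = 9.04e+06

9.04e+06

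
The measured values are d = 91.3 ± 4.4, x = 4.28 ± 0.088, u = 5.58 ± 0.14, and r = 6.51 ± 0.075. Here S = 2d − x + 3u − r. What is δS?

8.81

Sums and differences: (δS)² = Σ (cᵢ δxᵢ)².
  (2·δd)² = 77.4;  (δx)² = 0.00774;  (3·δu)² = 0.176;  (δr)² = 0.00562
δS = √(77.6) = 8.81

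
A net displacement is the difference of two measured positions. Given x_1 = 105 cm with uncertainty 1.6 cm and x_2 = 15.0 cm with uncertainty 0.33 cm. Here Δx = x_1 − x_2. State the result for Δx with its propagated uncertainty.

Absolute uncertainties add in quadrature for a linear combination:
  (δx_1)² = 2.56;  (δx_2)² = 0.109
δΔx = √(2.67) = 1.63 cm
Δx = 90.0 cm.

90.0 ± 1.63 cm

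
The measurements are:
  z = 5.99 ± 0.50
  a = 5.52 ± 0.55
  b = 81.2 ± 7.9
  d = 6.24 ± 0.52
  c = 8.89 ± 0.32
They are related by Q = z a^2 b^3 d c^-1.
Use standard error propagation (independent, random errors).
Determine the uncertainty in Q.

2.57e+07

Each factor contributes (exponent × relative error)² to (δQ/Q)²:
  (1·δz/z)² = (1×0.0835)² = 0.00697;  (2·δa/a)² = (2×0.0996)² = 0.0397;  (3·δb/b)² = (3×0.0973)² = 0.0852;  (1·δd/d)² = (1×0.0833)² = 0.00694;  (-1·δc/c)² = (-1×0.0360)² = 0.00130
δQ/Q = √(0.140) = 0.374
Q = 6.86e+07, so δQ = 0.374 × 6.86e+07 = 2.57e+07.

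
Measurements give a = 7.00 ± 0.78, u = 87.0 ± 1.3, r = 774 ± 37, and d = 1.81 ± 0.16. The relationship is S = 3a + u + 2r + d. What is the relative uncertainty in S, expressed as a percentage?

4.47%

For a sum/difference, combine absolute errors in quadrature:
  (3·δa)² = 5.48;  (δu)² = 1.69;  (2·δr)² = 5480;  (δd)² = 0.0256
δS = √(5480) = 74.0
S = 1660, so δS/S = 74.0/1660 = 0.0447.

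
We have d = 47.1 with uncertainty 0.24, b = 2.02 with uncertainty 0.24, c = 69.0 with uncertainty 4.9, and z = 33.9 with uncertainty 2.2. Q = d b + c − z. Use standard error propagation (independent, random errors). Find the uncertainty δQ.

Let p = d·b = 95.1. δp/p = √((1·δd/d)² + (1·δb/b)²) = √(2.6e-05 + 0.0141) = 0.119, so δp = 11.3.
Q = p + c − z: δQ = √(δp² + δc² + δz²) = √(128 + 24.0 + 4.84) = 12.5

12.5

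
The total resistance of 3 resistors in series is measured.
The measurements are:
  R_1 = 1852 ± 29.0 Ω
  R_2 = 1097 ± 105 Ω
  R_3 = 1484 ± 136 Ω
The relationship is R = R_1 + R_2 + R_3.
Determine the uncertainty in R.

174 Ω

Each term contributes (cᵢ δxᵢ)² to (δR)²:
  (δR_1)² = 841;  (δR_2)² = 11000;  (δR_3)² = 18500
δR = √(30400) = 174 Ω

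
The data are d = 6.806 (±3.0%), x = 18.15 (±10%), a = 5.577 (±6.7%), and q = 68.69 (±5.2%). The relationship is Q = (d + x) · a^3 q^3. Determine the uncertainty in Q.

3.71e+08

Let u = d + x = 24.96. δu = √(δd² + δx²) = √(0.0417 + 3.29) = 1.83, so δu/u = 0.0732.
Q is then a monomial in u, a, q:
δQ/Q = √((δu/u)² + (3·δa/a)² + (3·δq/q)²) = √(0.00536 + 0.0404 + 0.0243) = 0.265
Q = 1.403e+09, so δQ = 0.265 × 1.403e+09 = 3.71e+08.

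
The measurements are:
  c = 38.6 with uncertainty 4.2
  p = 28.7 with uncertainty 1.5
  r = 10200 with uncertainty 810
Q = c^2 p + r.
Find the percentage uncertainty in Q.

Let w = c^2·p = 42800. δw/w = √((2·δc/c)² + (1·δp/p)²) = √(0.0474 + 0.00273) = 0.224, so δw = 9570.
Q = w + r: δQ = √(δw² + δr²) = √(9.16e+07 + 6.56e+05) = 9600
Q = 53000, so δQ/Q = 9600/53000 = 0.181.

18.1%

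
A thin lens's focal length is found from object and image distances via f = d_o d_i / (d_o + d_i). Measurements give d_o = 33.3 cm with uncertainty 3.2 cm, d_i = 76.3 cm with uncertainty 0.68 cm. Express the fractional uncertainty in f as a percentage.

6.70%

∂f/∂d_o = (d_i/(d_o+d_i))² = 0.485;  ∂f/∂d_i = (d_o/(d_o+d_i))² = 0.0923
δf = √((∂f/∂d_o · δd_o)² + (∂f/∂d_i · δd_i)²) = √(2.41 + 0.00394) = 1.55 cm
f = 23.2 cm, so δf/f = 1.55/23.2 = 0.0670.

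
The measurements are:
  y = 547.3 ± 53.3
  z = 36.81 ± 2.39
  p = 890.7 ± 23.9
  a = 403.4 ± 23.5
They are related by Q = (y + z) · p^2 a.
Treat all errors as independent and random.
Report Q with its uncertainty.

Let u = y + z = 584.1. δu = √(δy² + δz²) = √(2840 + 5.71) = 53.4, so δu/u = 0.0913.
Q is then a monomial in u, p, a:
δQ/Q = √((δu/u)² + (2·δp/p)² + (1·δa/a)²) = √(0.00834 + 0.00288 + 0.00339) = 0.121
Q = 1.869e+11, so δQ = 0.121 × 1.869e+11 = 2.26e+10.

(1.869 ± 0.226) × 10^11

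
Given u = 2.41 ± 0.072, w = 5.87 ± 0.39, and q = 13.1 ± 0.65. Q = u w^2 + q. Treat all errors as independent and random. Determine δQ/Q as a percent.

11.8%

Let p = u·w^2 = 83.0. δp/p = √((1·δu/u)² + (2·δw/w)²) = √(0.000893 + 0.0177) = 0.136, so δp = 11.3.
Q = p + q: δQ = √(δp² + δq²) = √(128 + 0.423) = 11.3
Q = 96.1, so δQ/Q = 11.3/96.1 = 0.118.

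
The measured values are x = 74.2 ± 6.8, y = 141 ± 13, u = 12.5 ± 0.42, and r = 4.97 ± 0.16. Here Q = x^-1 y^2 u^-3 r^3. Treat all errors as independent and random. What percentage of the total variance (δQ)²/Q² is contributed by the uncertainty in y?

54.9%

(δQ/Q)² = (-1·δx/x)² + (2·δy/y)² + (-3·δu/u)² + (3·δr/r)²
  x term: (-1×0.0916)² = 0.00840
  y term: (2×0.0922)² = 0.0340
  u term: (-3×0.0336)² = 0.0102
  r term: (3×0.0322)² = 0.00933
Total = 0.0619. Share from y = 0.0340/0.0619 = 0.549.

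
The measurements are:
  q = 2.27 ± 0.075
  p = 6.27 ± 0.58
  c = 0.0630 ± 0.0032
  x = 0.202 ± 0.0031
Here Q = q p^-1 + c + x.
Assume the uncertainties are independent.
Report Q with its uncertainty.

Let w = q·p^-1 = 0.362. δw/w = √((1·δq/q)² + (-1·δp/p)²) = √(0.00109 + 0.00856) = 0.0982, so δw = 0.0356.
Q = w + c + x: δQ = √(δw² + δc² + δx²) = √(0.00126 + 1.02e-05 + 9.61e-06) = 0.0358
Q = 0.627.

0.627 ± 0.0358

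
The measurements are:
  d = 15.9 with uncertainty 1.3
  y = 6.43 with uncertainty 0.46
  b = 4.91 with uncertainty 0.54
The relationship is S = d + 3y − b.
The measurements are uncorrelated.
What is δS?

1.97

S is a linear combination, so absolute uncertainties add in quadrature:
  (δd)² = 1.69;  (3·δy)² = 1.90;  (δb)² = 0.292
δS = √(3.89) = 1.97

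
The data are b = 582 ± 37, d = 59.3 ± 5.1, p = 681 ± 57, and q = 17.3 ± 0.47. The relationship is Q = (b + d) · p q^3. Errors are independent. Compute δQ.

2.95e+08

Let u = b + d = 641. δu = √(δb² + δd²) = √(1370 + 26.0) = 37.3, so δu/u = 0.0582.
Q is then a monomial in u, p, q:
δQ/Q = √((δu/u)² + (1·δp/p)² + (3·δq/q)²) = √(0.00339 + 0.00701 + 0.00664) = 0.131
Q = 2.26e+09, so δQ = 0.131 × 2.26e+09 = 2.95e+08.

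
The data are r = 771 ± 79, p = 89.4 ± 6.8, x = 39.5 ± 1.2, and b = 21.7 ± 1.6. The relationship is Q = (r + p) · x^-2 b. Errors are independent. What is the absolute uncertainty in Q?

Let u = r + p = 860. δu = √(δr² + δp²) = √(6240 + 46.2) = 79.3, so δu/u = 0.0922.
Q is then a monomial in u, x, b:
δQ/Q = √((δu/u)² + (-2·δx/x)² + (1·δb/b)²) = √(0.00849 + 0.00369 + 0.00544) = 0.133
Q = 12.0, so δQ = 0.133 × 12.0 = 1.59.

1.59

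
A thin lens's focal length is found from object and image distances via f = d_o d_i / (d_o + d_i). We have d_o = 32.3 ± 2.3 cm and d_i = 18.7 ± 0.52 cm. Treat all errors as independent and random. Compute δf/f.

0.0315

∂f/∂d_o = (d_i/(d_o+d_i))² = 0.134;  ∂f/∂d_i = (d_o/(d_o+d_i))² = 0.401
δf = √((∂f/∂d_o · δd_o)² + (∂f/∂d_i · δd_i)²) = √(0.0956 + 0.0435) = 0.373 cm
f = 11.8 cm, so δf/f = 0.373/11.8 = 0.0315.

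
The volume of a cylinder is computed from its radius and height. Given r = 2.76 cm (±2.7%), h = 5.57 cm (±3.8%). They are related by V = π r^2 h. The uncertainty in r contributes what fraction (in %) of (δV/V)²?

66.9%

(δV/V)² = (2·δr/r)² + (1·δh/h)²
  r term: (2×0.0270)² = 0.00292
  h term: (1×0.0380)² = 0.00144
Total = 0.00436. Share from r = 0.00292/0.00436 = 0.669.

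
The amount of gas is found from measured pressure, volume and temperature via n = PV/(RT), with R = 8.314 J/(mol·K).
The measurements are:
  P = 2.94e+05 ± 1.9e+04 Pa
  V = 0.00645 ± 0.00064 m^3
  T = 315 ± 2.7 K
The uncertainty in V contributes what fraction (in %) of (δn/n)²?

69.8%

(δn/n)² = (1·δP/P)² + (1·δV/V)² + (-1·δT/T)²
  P term: (1×0.0646)² = 0.00418
  V term: (1×0.0992)² = 0.00985
  T term: (-1×0.00857)² = 7.35e-05
Total = 0.0141. Share from V = 0.00985/0.0141 = 0.698.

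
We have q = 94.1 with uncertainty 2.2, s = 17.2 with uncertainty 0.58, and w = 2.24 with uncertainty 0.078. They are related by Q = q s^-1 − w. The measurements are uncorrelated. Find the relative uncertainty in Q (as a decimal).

0.0736

Let p = q·s^-1 = 5.47. δp/p = √((1·δq/q)² + (-1·δs/s)²) = √(0.000547 + 0.00114) = 0.0410, so δp = 0.224.
Q = p − w: δQ = √(δp² + δw²) = √(0.0504 + 0.00608) = 0.238
Q = 3.23, so δQ/Q = 0.238/3.23 = 0.0736.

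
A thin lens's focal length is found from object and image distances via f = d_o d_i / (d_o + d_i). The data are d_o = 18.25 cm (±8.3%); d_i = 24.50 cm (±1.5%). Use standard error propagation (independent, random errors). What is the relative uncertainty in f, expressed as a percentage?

4.80%

∂f/∂d_o = (d_i/(d_o+d_i))² = 0.328;  ∂f/∂d_i = (d_o/(d_o+d_i))² = 0.182
δf = √((∂f/∂d_o · δd_o)² + (∂f/∂d_i · δd_i)²) = √(0.248 + 0.00449) = 0.502 cm
f = 10.46 cm, so δf/f = 0.502/10.46 = 0.0480.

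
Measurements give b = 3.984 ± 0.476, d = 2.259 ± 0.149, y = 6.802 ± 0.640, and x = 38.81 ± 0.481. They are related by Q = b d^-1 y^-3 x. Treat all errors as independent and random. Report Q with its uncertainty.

0.2175 ± 0.0682

For a monomial Q ∝ b, d^-1, y^-3, x, fractional errors add in quadrature:
  (1·δb/b)² = (1×0.119)² = 0.0143;  (-1·δd/d)² = (-1×0.0660)² = 0.00435;  (-3·δy/y)² = (-3×0.0941)² = 0.0797;  (1·δx/x)² = (1×0.0124)² = 0.000154
δQ/Q = √(0.0985) = 0.314
Q = 0.2175, so δQ = 0.314 × 0.2175 = 0.0682.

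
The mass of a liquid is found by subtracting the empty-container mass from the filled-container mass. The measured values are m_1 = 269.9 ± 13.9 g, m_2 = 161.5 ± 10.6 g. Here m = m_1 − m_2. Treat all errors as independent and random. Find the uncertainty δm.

Absolute uncertainties add in quadrature for a linear combination:
  (δm_1)² = 193;  (δm_2)² = 112
δm = √(306) = 17.5 g

17.5 g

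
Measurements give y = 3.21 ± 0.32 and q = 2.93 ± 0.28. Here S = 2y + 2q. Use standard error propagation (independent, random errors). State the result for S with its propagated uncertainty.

12.3 ± 0.850

Absolute uncertainties add in quadrature for a linear combination:
  (2·δy)² = 0.410;  (2·δq)² = 0.314
δS = √(0.723) = 0.850
S = 12.3.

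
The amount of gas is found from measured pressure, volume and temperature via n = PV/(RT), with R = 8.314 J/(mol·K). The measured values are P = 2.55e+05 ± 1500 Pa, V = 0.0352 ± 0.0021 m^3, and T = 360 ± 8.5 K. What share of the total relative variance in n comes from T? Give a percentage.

(δn/n)² = (1·δP/P)² + (1·δV/V)² + (-1·δT/T)²
  P term: (1×0.00588)² = 3.46e-05
  V term: (1×0.0597)² = 0.00356
  T term: (-1×0.0236)² = 0.000557
Total = 0.00415. Share from T = 0.000557/0.00415 = 0.134.

13.4%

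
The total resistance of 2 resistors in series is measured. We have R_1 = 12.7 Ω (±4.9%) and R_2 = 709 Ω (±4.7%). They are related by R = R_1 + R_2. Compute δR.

33.3 Ω

Each term contributes (cᵢ δxᵢ)² to (δR)²:
  (δR_1)² = 0.387;  (δR_2)² = 1110
δR = √(1110) = 33.3 Ω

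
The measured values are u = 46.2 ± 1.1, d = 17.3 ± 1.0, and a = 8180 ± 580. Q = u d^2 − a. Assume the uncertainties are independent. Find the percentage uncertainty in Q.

30.7%

Let p = u·d^2 = 13800. δp/p = √((1·δu/u)² + (2·δd/d)²) = √(0.000567 + 0.0134) = 0.118, so δp = 1630.
Q = p − a: δQ = √(δp² + δa²) = √(2.66e+06 + 3.36e+05) = 1730
Q = 5650, so δQ/Q = 1730/5650 = 0.307.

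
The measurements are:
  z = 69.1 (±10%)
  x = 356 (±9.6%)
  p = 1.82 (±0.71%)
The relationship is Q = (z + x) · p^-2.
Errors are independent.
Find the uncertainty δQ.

Let u = z + x = 425. δu = √(δz² + δx²) = √(47.7 + 1170) = 34.9, so δu/u = 0.0820.
Q is then a monomial in u, p:
δQ/Q = √((δu/u)² + (-2·δp/p)²) = √(0.00673 + 0.000202) = 0.0832
Q = 128, so δQ = 0.0832 × 128 = 10.7.

10.7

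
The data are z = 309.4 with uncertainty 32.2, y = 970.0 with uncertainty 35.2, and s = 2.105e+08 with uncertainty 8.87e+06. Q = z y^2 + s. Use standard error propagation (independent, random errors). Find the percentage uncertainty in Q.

7.57%

Let p = z·y^2 = 2.911e+08. δp/p = √((1·δz/z)² + (2·δy/y)²) = √(0.0108 + 0.00527) = 0.127, so δp = 3.69e+07.
Q = p + s: δQ = √(δp² + δs²) = √(1.36e+15 + 7.87e+13) = 3.8e+07
Q = 5.016e+08, so δQ/Q = 3.8e+07/5.016e+08 = 0.0757.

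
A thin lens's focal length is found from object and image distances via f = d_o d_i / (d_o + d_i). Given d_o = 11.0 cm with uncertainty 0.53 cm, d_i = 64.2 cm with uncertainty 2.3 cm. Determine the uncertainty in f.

∂f/∂d_o = (d_i/(d_o+d_i))² = 0.729;  ∂f/∂d_i = (d_o/(d_o+d_i))² = 0.0214
δf = √((∂f/∂d_o · δd_o)² + (∂f/∂d_i · δd_i)²) = √(0.149 + 0.00242) = 0.389 cm

0.389 cm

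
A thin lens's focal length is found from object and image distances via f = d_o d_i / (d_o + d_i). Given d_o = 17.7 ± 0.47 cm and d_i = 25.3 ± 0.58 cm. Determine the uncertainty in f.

∂f/∂d_o = (d_i/(d_o+d_i))² = 0.346;  ∂f/∂d_i = (d_o/(d_o+d_i))² = 0.169
δf = √((∂f/∂d_o · δd_o)² + (∂f/∂d_i · δd_i)²) = √(0.0265 + 0.00966) = 0.190 cm

0.190 cm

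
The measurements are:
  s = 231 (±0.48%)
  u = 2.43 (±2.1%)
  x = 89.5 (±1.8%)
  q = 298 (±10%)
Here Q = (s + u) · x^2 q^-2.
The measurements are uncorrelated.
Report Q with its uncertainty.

Let w = s + u = 233. δw = √(δs² + δu²) = √(1.23 + 0.00260) = 1.11, so δw/w = 0.00476.
Q is then a monomial in w, x, q:
δQ/Q = √((δw/w)² + (2·δx/x)² + (-2·δq/q)²) = √(2.26e-05 + 0.00130 + 0.0400) = 0.203
Q = 21.1, so δQ = 0.203 × 21.1 = 4.28.

21.1 ± 4.28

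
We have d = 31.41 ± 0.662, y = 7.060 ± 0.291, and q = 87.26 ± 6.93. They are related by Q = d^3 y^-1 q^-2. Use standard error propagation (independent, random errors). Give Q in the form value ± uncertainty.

0.5765 ± 0.101

Products/powers → add relative errors in quadrature, weighted by exponent:
  (3·δd/d)² = (3×0.0211)² = 0.00400;  (-1·δy/y)² = (-1×0.0412)² = 0.00170;  (-2·δq/q)² = (-2×0.0794)² = 0.0252
δQ/Q = √(0.0309) = 0.176
Q = 0.5765, so δQ = 0.176 × 0.5765 = 0.101.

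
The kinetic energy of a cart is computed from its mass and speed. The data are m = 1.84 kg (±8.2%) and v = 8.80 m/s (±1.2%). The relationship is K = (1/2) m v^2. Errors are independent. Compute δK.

Since K is a product/quotient, work with relative uncertainties:
  (1·δm/m)² = (1×0.0820)² = 0.00672;  (2·δv/v)² = (2×0.0120)² = 0.000576
δK/K = √(0.00730) = 0.0854
K = 71.2 J, so δK = 0.0854 × 71.2 = 6.09 J.

6.09 J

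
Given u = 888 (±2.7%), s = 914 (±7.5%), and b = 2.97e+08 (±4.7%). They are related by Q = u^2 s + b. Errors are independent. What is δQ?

Let p = u^2·s = 7.21e+08. δp/p = √((2·δu/u)² + (1·δs/s)²) = √(0.00292 + 0.00562) = 0.0924, so δp = 6.66e+07.
Q = p + b: δQ = √(δp² + δb²) = √(4.44e+15 + 1.95e+14) = 6.81e+07

6.81e+07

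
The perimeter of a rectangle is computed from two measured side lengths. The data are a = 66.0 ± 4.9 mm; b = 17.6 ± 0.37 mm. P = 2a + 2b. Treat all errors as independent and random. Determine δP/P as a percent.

Sums and differences: (δP)² = Σ (cᵢ δxᵢ)².
  (2·δa)² = 96.0;  (2·δb)² = 0.548
δP = √(96.6) = 9.83 mm
P = 167 mm, so δP/P = 9.83/167 = 0.0588.

5.88%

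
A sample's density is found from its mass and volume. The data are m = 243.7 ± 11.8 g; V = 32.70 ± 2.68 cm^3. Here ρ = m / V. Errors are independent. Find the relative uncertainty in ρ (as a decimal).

0.0952

Relative error in a monomial: (δρ/ρ)² = Σ (nᵢ · δxᵢ/xᵢ)².
  (1·δm/m)² = (1×0.0484)² = 0.00234;  (-1·δV/V)² = (-1×0.0820)² = 0.00672
δρ/ρ = √(0.00906) = 0.0952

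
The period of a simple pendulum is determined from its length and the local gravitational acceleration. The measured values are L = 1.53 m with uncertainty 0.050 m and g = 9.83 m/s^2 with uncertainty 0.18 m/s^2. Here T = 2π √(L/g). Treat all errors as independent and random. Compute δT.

Each factor contributes (exponent × relative error)² to (δT/T)²:
  (½·δL/L)² = (0.5×0.0327)² = 0.000267;  (−½·δg/g)² = (-0.5×0.0183)² = 8.38e-05
δT/T = √(0.000351) = 0.0187
T = 2.48 s, so δT = 0.0187 × 2.48 = 0.0464 s.

0.0464 s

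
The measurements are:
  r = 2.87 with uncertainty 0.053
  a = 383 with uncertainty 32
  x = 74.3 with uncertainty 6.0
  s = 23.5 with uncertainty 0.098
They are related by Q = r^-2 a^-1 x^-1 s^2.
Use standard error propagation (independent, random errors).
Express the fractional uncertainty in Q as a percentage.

Relative error in a monomial: (δQ/Q)² = Σ (nᵢ · δxᵢ/xᵢ)².
  (-2·δr/r)² = (-2×0.0185)² = 0.00136;  (-1·δa/a)² = (-1×0.0836)² = 0.00698;  (-1·δx/x)² = (-1×0.0808)² = 0.00652;  (2·δs/s)² = (2×0.00417)² = 6.96e-05
δQ/Q = √(0.0149) = 0.122

12.2%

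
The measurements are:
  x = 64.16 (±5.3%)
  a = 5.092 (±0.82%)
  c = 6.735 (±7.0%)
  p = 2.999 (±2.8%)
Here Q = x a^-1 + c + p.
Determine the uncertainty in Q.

Let w = x·a^-1 = 12.60. δw/w = √((1·δx/x)² + (-1·δa/a)²) = √(0.00281 + 6.72e-05) = 0.0536, so δw = 0.676.
Q = w + c + p: δQ = √(δw² + δc² + δp²) = √(0.457 + 0.222 + 0.00705) = 0.828

0.828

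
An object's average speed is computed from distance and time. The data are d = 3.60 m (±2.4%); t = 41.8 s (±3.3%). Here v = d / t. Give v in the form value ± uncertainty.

Relative error in a monomial: (δv/v)² = Σ (nᵢ · δxᵢ/xᵢ)².
  (1·δd/d)² = (1×0.0240)² = 0.000576;  (-1·δt/t)² = (-1×0.0330)² = 0.00109
δv/v = √(0.00167) = 0.0408
v = 0.0861 m/s, so δv = 0.0408 × 0.0861 = 0.00351 m/s.

0.0861 ± 0.00351 m/s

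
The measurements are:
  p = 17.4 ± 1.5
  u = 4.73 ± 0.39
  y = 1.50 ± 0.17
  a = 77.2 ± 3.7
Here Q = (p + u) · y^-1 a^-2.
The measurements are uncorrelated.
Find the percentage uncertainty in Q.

16.4%

Let w = p + u = 22.1. δw = √(δp² + δu²) = √(2.25 + 0.152) = 1.55, so δw/w = 0.0700.
Q is then a monomial in w, y, a:
δQ/Q = √((δw/w)² + (-1·δy/y)² + (-2·δa/a)²) = √(0.00490 + 0.0128 + 0.00919) = 0.164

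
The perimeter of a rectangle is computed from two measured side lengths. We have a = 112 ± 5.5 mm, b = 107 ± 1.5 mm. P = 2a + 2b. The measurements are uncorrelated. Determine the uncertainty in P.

11.4 mm

Absolute uncertainties add in quadrature for a linear combination:
  (2·δa)² = 121;  (2·δb)² = 9.00
δP = √(130) = 11.4 mm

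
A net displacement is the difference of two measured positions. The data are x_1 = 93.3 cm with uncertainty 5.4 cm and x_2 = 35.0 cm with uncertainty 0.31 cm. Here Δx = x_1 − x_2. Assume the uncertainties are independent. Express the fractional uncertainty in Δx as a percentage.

9.28%

Δx is a linear combination, so absolute uncertainties add in quadrature:
  (δx_1)² = 29.2;  (δx_2)² = 0.0961
δΔx = √(29.3) = 5.41 cm
Δx = 58.3 cm, so δΔx/Δx = 5.41/58.3 = 0.0928.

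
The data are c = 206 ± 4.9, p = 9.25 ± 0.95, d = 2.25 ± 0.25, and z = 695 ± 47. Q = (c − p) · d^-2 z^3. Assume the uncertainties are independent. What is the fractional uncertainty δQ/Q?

Let u = c − p = 197. δu = √(δc² + δp²) = √(24.0 + 0.902) = 4.99, so δu/u = 0.0254.
Q is then a monomial in u, d, z:
δQ/Q = √((δu/u)² + (-2·δd/d)² + (3·δz/z)²) = √(0.000644 + 0.0494 + 0.0412) = 0.302

0.302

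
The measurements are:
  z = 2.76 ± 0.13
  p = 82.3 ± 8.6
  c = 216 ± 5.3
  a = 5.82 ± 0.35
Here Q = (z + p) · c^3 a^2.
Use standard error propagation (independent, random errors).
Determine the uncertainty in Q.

5.04e+09

Let u = z + p = 85.1. δu = √(δz² + δp²) = √(0.0169 + 74.0) = 8.60, so δu/u = 0.101.
Q is then a monomial in u, c, a:
δQ/Q = √((δu/u)² + (3·δc/c)² + (2·δa/a)²) = √(0.0102 + 0.00542 + 0.0145) = 0.174
Q = 2.9e+10, so δQ = 0.174 × 2.9e+10 = 5.04e+09.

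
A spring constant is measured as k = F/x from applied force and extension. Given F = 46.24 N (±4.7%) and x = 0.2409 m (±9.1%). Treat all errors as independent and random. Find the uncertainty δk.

19.7 N/m

Products/powers → add relative errors in quadrature, weighted by exponent:
  (1·δF/F)² = (1×0.0470)² = 0.00221;  (-1·δx/x)² = (-1×0.0910)² = 0.00828
δk/k = √(0.0105) = 0.102
k = 191.9 N/m, so δk = 0.102 × 191.9 = 19.7 N/m.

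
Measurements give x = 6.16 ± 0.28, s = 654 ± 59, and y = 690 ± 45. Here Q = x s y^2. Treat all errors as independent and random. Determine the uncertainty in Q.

For a monomial Q ∝ x, s, y^2, fractional errors add in quadrature:
  (1·δx/x)² = (1×0.0455)² = 0.00207;  (1·δs/s)² = (1×0.0902)² = 0.00814;  (2·δy/y)² = (2×0.0652)² = 0.0170
δQ/Q = √(0.0272) = 0.165
Q = 1.92e+09, so δQ = 0.165 × 1.92e+09 = 3.16e+08.

3.16e+08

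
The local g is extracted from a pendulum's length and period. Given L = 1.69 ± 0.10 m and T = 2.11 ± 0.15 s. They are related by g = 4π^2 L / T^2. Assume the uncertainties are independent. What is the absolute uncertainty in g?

For a monomial g ∝ L, T^-2, fractional errors add in quadrature:
  (1·δL/L)² = (1×0.0592)² = 0.00350;  (-2·δT/T)² = (-2×0.0711)² = 0.0202
δg/g = √(0.0237) = 0.154
g = 15.0 m/s^2, so δg = 0.154 × 15.0 = 2.31 m/s^2.

2.31 m/s^2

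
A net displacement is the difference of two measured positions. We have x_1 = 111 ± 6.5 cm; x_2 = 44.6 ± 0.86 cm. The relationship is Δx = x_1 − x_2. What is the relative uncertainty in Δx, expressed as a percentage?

9.87%

Each term contributes (cᵢ δxᵢ)² to (δΔx)²:
  (δx_1)² = 42.2;  (δx_2)² = 0.740
δΔx = √(43.0) = 6.56 cm
Δx = 66.4 cm, so δΔx/Δx = 6.56/66.4 = 0.0987.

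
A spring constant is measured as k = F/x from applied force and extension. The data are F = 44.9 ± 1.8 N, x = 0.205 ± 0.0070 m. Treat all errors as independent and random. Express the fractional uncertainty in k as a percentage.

Relative error in a monomial: (δk/k)² = Σ (nᵢ · δxᵢ/xᵢ)².
  (1·δF/F)² = (1×0.0401)² = 0.00161;  (-1·δx/x)² = (-1×0.0341)² = 0.00117
δk/k = √(0.00277) = 0.0527

5.27%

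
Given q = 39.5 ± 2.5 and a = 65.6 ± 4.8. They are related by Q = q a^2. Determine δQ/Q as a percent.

Products/powers → add relative errors in quadrature, weighted by exponent:
  (1·δq/q)² = (1×0.0633)² = 0.00401;  (2·δa/a)² = (2×0.0732)² = 0.0214
δQ/Q = √(0.0254) = 0.159

15.9%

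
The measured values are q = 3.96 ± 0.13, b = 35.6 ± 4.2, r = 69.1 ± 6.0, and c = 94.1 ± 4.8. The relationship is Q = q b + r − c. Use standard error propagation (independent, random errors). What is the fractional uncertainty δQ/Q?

0.163

Let p = q·b = 141. δp/p = √((1·δq/q)² + (1·δb/b)²) = √(0.00108 + 0.0139) = 0.122, so δp = 17.3.
Q = p + r − c: δQ = √(δp² + δr² + δc²) = √(298 + 36.0 + 23.0) = 18.9
Q = 116, so δQ/Q = 18.9/116 = 0.163.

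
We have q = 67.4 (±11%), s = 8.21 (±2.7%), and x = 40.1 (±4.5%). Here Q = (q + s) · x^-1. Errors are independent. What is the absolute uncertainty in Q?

0.204

Let u = q + s = 75.6. δu = √(δq² + δs²) = √(55.0 + 0.0491) = 7.42, so δu/u = 0.0981.
Q is then a monomial in u, x:
δQ/Q = √((δu/u)² + (-1·δx/x)²) = √(0.00962 + 0.00202) = 0.108
Q = 1.89, so δQ = 0.108 × 1.89 = 0.204.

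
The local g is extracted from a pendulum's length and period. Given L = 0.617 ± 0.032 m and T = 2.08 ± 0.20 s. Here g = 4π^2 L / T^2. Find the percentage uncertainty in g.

Since g is a product/quotient, work with relative uncertainties:
  (1·δL/L)² = (1×0.0519)² = 0.00269;  (-2·δT/T)² = (-2×0.0962)² = 0.0370
δg/g = √(0.0397) = 0.199

19.9%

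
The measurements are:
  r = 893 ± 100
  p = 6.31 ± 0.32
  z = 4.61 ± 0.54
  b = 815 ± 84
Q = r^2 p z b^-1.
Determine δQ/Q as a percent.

27.8%

Products/powers → add relative errors in quadrature, weighted by exponent:
  (2·δr/r)² = (2×0.112)² = 0.0502;  (1·δp/p)² = (1×0.0507)² = 0.00257;  (1·δz/z)² = (1×0.117)² = 0.0137;  (-1·δb/b)² = (-1×0.103)² = 0.0106
δQ/Q = √(0.0771) = 0.278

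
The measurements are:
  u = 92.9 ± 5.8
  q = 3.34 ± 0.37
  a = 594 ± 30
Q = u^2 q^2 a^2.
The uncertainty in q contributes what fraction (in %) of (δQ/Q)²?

(δQ/Q)² = (2·δu/u)² + (2·δq/q)² + (2·δa/a)²
  u term: (2×0.0624)² = 0.0156
  q term: (2×0.111)² = 0.0491
  a term: (2×0.0505)² = 0.0102
Total = 0.0749. Share from q = 0.0491/0.0749 = 0.656.

65.6%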